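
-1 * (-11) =11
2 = 2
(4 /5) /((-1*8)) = -1 /10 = -0.10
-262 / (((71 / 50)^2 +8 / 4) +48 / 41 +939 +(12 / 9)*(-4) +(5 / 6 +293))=-26855000 / 126350431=-0.21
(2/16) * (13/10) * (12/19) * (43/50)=1677/19000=0.09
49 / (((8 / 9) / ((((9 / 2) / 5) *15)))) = 11907 / 16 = 744.19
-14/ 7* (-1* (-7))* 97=-1358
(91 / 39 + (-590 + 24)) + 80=-483.67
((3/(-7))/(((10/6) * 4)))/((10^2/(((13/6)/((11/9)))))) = -351/308000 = -0.00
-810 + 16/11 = -8894/11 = -808.55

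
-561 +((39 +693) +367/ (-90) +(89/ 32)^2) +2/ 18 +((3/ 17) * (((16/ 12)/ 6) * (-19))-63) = 9663493/ 87040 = 111.02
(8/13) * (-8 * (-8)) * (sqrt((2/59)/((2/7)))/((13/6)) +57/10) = 3072 * sqrt(413)/9971 +14592/65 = 230.75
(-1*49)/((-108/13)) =5.90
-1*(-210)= 210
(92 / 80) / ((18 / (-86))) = -989 / 180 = -5.49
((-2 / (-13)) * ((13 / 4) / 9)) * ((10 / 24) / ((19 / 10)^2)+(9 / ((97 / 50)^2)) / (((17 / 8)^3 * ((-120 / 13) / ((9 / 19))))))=5138078125 / 901137772998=0.01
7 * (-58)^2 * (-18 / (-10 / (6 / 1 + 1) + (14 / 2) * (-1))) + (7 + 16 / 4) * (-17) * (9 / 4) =11768895 / 236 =49868.20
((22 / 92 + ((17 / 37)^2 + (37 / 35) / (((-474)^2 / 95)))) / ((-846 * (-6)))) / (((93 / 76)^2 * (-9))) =-8056787371799 / 1222914360347444709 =-0.00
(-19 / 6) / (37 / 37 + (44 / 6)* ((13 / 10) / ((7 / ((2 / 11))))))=-665 / 262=-2.54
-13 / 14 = -0.93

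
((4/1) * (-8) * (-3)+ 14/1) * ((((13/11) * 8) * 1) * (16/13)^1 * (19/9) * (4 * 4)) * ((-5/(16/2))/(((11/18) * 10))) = -48640/11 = -4421.82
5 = 5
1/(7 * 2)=1/14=0.07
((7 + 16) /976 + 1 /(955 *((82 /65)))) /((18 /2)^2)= 186457 /619087536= 0.00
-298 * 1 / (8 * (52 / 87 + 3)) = -10.35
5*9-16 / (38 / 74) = 263 / 19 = 13.84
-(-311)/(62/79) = 24569/62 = 396.27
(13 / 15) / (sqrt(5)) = 13 * sqrt(5) / 75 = 0.39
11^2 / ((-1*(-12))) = 121 / 12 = 10.08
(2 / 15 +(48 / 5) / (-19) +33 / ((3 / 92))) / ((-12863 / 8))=-2306512 / 3665955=-0.63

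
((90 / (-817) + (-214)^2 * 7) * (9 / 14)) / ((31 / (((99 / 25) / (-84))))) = -313.40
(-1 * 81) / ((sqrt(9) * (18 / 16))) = -24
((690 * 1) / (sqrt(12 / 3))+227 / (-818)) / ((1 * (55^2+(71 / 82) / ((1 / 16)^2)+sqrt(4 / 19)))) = 29240234798541 / 275389792391566 - 474013423 * sqrt(19) / 137694896195783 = 0.11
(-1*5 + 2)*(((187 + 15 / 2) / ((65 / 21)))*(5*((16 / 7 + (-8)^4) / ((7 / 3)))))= -150655032 / 91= -1655549.80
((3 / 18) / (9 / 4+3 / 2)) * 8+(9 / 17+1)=1442 / 765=1.88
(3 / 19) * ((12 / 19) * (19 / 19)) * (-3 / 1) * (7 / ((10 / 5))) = -378 / 361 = -1.05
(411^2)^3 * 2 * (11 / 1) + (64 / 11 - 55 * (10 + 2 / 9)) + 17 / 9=3499351368059797387 / 33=106040950547266587.48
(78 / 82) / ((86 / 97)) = 3783 / 3526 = 1.07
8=8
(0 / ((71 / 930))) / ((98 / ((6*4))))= 0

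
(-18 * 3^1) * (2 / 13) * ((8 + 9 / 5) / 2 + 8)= -6966 / 65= -107.17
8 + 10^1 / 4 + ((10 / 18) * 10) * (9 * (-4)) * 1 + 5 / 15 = -1135 / 6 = -189.17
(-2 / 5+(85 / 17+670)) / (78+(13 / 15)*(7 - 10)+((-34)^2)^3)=3373 / 7724022457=0.00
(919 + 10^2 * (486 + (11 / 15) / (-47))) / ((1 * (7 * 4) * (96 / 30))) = 34909795 / 63168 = 552.65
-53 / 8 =-6.62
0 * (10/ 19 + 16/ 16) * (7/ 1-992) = 0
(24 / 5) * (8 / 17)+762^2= 49354932 / 85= 580646.26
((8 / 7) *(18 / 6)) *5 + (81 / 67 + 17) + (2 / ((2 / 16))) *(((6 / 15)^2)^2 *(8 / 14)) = 10431108 / 293125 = 35.59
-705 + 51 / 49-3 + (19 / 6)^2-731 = -2518871 / 1764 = -1427.93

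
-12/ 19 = -0.63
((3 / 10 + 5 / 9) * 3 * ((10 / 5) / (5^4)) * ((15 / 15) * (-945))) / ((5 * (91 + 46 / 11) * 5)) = -17787 / 5453125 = -0.00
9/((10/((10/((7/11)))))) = 99/7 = 14.14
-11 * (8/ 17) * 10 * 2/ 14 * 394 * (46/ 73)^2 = -1156.92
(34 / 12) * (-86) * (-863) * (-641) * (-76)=30732634748 / 3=10244211582.67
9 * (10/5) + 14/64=18.22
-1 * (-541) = 541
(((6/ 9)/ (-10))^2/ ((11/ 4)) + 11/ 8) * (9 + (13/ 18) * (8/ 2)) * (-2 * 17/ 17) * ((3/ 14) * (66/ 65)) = -2916499/ 409500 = -7.12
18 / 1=18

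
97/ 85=1.14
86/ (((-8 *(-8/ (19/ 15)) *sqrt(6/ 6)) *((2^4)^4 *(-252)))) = -817/ 7927234560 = -0.00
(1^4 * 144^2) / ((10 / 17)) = 176256 / 5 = 35251.20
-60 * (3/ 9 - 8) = 460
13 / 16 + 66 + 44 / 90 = 67.30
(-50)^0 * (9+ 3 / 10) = 9.30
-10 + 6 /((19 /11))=-124 /19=-6.53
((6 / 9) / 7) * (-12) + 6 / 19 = -110 / 133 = -0.83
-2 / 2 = -1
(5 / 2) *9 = 45 / 2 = 22.50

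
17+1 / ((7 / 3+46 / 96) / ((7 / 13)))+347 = 213052 / 585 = 364.19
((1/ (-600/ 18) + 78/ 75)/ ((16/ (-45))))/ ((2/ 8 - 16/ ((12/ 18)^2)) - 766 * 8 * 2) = 101/ 437040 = 0.00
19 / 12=1.58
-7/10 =-0.70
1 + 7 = 8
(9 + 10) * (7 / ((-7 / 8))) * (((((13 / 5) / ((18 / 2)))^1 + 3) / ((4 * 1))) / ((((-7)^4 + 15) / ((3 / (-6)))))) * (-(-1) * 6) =703 / 4530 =0.16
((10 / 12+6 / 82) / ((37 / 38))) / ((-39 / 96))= -135584 / 59163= -2.29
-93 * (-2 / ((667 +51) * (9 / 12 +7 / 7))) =372 / 2513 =0.15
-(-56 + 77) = -21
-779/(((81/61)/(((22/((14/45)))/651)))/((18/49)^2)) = -31362540/3647119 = -8.60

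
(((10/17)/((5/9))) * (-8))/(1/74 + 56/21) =-31968/10115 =-3.16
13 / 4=3.25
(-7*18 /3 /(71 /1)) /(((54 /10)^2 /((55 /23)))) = -19250 /396819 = -0.05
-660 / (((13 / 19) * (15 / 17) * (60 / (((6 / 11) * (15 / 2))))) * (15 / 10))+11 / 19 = -49.11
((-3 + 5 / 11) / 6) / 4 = -7 / 66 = -0.11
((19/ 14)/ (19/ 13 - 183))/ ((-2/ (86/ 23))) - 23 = -17467539/ 759920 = -22.99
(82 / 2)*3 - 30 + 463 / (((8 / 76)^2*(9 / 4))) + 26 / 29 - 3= 18662.34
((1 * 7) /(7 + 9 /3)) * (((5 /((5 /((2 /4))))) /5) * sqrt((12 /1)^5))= 504 * sqrt(3) /25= 34.92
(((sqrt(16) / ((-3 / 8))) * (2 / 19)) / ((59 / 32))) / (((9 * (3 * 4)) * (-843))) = 512 / 76545243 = 0.00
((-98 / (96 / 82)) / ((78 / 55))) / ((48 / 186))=-3425345 / 14976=-228.72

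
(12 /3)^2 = 16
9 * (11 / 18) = 11 / 2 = 5.50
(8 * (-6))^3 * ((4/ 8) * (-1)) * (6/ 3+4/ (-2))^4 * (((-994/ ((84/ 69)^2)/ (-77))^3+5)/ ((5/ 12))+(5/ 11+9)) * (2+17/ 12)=0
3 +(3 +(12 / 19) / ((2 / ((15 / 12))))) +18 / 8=657 / 76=8.64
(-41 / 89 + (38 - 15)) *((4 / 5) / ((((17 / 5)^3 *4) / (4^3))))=188800 / 25721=7.34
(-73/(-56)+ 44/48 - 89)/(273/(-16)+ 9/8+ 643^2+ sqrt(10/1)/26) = -32596398863158/155294606860707069+ 3032432*sqrt(10)/155294606860707069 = -0.00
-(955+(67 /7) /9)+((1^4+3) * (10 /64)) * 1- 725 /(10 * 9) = -161867 /168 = -963.49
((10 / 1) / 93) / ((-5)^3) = -2 / 2325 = -0.00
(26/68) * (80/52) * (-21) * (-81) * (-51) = -51030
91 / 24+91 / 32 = 637 / 96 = 6.64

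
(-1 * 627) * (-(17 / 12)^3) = 1026817 / 576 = 1782.67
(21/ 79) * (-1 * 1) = -21/ 79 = -0.27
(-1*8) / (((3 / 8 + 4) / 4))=-256 / 35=-7.31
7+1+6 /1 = 14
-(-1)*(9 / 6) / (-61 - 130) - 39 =-14901 / 382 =-39.01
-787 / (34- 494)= 787 / 460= 1.71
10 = 10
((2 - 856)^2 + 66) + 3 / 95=69291293 / 95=729382.03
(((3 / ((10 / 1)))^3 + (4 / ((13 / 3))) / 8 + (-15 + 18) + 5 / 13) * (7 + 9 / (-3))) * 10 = 3527 / 25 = 141.08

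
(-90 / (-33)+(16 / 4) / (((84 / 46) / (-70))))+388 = 7834 / 33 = 237.39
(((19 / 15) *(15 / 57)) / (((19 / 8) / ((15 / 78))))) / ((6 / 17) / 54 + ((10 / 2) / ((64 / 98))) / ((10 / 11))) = 65280 / 20385157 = 0.00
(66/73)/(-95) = -66/6935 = -0.01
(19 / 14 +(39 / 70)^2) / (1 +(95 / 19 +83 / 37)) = 302327 / 1494500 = 0.20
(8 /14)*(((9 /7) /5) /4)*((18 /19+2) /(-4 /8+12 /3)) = 144 /4655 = 0.03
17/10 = 1.70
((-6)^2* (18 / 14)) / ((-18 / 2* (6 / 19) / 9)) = -1026 / 7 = -146.57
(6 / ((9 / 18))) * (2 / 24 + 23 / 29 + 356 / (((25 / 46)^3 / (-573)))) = -6909666071239 / 453125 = -15248918.23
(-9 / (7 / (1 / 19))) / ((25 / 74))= -666 / 3325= -0.20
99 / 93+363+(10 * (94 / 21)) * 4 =353566 / 651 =543.11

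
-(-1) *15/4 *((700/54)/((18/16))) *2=7000/81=86.42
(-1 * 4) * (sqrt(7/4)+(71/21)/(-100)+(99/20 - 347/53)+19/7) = -2 * sqrt(7) - 120572/27825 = -9.62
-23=-23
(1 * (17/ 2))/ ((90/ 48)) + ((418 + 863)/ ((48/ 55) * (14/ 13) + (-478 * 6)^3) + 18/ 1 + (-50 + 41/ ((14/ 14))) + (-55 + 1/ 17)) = -59366988418504199/ 1433713611787680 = -41.41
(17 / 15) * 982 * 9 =10016.40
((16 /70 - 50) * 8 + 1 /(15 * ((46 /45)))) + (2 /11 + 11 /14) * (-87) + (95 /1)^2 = 75645772 /8855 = 8542.72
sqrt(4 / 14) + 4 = sqrt(14) / 7 + 4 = 4.53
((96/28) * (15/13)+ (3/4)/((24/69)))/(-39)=-5933/37856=-0.16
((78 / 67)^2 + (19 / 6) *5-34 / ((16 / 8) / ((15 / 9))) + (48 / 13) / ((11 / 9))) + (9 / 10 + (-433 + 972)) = 1706807799 / 3209635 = 531.78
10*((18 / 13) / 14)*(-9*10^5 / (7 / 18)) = -1458000000 / 637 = -2288854.00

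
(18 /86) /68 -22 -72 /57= -1292237 /55556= -23.26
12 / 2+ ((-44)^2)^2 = 3748102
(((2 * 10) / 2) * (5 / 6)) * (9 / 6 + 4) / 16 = 275 / 96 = 2.86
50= 50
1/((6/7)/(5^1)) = 35/6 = 5.83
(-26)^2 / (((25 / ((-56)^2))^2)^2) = 65380902624034816 / 390625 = 167375110717.53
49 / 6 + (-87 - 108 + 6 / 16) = -4475 / 24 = -186.46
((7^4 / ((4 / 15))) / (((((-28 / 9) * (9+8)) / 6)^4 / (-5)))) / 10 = -7971615 / 10690688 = -0.75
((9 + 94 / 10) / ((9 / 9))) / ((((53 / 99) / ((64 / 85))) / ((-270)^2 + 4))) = 42496616448 / 22525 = 1886642.24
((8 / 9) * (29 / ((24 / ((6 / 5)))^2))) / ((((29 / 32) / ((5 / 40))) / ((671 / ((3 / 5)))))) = 1342 / 135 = 9.94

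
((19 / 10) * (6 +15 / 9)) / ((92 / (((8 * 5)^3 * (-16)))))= -486400 / 3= -162133.33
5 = 5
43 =43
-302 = -302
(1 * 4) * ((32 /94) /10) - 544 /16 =-7958 /235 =-33.86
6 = 6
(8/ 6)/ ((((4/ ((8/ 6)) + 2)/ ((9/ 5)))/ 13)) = 6.24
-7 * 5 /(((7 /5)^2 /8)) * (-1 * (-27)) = -27000 /7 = -3857.14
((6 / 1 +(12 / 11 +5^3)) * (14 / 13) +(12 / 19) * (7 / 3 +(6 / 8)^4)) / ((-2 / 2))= -25026877 / 173888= -143.93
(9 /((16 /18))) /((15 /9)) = 243 /40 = 6.08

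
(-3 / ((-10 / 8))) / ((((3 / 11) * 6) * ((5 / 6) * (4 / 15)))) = 6.60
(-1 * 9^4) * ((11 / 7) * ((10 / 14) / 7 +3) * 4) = -43879968 / 343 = -127929.94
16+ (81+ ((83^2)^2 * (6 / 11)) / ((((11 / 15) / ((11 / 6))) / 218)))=155188710737 / 11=14108064612.45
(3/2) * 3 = 9/2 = 4.50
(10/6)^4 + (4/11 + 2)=8981/891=10.08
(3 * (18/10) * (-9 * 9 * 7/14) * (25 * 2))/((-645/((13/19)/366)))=3159/99674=0.03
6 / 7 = 0.86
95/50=19/10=1.90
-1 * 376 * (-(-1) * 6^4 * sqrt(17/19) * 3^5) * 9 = -1065716352 * sqrt(323)/19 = -1008066748.77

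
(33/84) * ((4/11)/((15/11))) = 11/105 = 0.10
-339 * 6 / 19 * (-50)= 101700 / 19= 5352.63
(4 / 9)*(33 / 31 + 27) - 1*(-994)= 93602 / 93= 1006.47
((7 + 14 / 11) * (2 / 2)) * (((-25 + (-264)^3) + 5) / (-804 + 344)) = 418594631 / 1265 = 330904.85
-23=-23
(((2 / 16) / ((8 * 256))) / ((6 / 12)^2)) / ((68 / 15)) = 15 / 278528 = 0.00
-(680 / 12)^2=-28900 / 9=-3211.11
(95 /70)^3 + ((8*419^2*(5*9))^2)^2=15955932367656657785458690000000.00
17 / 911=0.02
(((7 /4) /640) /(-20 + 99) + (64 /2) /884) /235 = 1619467 /10503334400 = 0.00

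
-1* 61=-61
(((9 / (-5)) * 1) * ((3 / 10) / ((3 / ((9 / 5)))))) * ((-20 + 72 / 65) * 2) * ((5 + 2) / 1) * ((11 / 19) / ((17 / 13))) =7659036 / 201875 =37.94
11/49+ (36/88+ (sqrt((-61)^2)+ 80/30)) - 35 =94757/3234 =29.30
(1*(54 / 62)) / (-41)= -27 / 1271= -0.02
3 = 3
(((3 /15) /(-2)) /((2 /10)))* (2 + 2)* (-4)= 8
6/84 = 1/14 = 0.07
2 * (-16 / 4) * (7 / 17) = -56 / 17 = -3.29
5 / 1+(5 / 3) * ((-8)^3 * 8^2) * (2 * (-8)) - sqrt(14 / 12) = 2621455 / 3 - sqrt(42) / 6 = 873817.25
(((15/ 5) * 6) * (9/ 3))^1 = 54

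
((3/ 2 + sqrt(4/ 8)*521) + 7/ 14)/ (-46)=-521*sqrt(2)/ 92 - 1/ 23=-8.05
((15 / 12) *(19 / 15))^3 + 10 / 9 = 8779 / 1728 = 5.08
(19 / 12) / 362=19 / 4344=0.00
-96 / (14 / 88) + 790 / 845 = -712750 / 1183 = -602.49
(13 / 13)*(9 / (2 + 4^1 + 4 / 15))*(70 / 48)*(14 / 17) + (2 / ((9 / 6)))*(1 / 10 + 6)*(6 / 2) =834949 / 31960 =26.12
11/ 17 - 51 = -856/ 17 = -50.35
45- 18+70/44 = 28.59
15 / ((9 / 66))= 110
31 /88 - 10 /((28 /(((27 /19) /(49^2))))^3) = 4037877025189598023 /11462360587638061024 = 0.35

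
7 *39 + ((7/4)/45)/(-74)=3636353/13320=273.00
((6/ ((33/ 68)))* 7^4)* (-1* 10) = -3265360/ 11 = -296850.91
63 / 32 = 1.97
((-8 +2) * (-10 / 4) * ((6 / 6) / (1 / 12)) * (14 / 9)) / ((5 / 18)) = 1008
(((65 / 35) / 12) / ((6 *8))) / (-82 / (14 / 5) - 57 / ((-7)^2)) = -91 / 859392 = -0.00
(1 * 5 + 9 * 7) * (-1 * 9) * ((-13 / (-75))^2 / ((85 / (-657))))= 444132 / 3125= 142.12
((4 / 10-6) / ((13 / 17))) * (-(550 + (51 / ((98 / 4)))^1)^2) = 49763127872 / 22295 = 2232030.85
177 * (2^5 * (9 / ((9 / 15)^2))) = 141600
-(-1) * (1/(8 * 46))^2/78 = 1/10563072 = 0.00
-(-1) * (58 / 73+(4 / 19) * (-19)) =-234 / 73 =-3.21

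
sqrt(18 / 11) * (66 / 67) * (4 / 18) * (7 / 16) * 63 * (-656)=-72324 * sqrt(22) / 67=-5063.13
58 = 58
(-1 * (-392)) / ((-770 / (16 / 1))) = -448 / 55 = -8.15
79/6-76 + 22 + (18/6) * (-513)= -1579.83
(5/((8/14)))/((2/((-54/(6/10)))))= -1575/4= -393.75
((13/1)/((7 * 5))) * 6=78/35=2.23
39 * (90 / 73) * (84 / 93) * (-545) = -53562600 / 2263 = -23668.85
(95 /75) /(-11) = -19 /165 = -0.12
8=8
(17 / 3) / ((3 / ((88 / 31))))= 1496 / 279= 5.36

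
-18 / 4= -9 / 2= -4.50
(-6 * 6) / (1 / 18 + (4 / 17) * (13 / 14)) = -77112 / 587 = -131.37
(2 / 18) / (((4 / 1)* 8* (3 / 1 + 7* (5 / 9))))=1 / 1984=0.00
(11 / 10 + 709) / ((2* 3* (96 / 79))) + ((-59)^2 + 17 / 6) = 6875953 / 1920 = 3581.23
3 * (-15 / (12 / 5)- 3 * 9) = -399 / 4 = -99.75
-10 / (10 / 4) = -4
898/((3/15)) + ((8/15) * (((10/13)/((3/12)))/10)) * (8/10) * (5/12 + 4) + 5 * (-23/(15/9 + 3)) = 182880119/40950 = 4465.94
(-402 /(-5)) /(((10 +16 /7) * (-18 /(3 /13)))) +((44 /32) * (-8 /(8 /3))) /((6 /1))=-34497 /44720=-0.77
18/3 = 6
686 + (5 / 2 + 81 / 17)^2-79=762701 / 1156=659.78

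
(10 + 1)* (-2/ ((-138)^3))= 11/ 1314036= 0.00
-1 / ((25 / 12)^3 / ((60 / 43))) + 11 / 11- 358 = -47992611 / 134375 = -357.15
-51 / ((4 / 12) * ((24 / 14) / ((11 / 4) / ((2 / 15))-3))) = -50337 / 32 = -1573.03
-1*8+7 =-1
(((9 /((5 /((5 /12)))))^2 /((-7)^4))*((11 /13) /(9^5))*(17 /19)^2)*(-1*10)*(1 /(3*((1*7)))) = -15895 /12420012523464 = -0.00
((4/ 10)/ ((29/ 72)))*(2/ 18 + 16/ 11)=496/ 319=1.55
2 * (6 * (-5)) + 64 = 4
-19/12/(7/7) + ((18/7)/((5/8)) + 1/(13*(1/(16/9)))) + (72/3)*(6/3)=829937/16380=50.67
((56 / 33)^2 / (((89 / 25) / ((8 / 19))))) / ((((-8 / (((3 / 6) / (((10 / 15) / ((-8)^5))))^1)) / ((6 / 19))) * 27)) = 1284505600 / 104965443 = 12.24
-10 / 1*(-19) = 190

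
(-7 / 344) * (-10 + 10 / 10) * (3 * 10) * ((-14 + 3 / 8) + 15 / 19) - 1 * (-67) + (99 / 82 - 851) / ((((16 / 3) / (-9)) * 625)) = -410783539 / 334970000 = -1.23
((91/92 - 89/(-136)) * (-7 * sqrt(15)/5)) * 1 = -35987 * sqrt(15)/15640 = -8.91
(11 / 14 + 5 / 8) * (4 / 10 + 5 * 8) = 7979 / 140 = 56.99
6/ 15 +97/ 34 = 553/ 170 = 3.25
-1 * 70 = -70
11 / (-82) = -11 / 82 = -0.13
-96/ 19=-5.05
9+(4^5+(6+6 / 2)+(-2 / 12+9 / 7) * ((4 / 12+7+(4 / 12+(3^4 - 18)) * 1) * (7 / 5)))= 51872 / 45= 1152.71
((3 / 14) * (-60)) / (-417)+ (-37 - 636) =-672.97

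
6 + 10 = 16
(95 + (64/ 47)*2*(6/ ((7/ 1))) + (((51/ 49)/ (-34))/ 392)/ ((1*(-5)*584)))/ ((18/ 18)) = 513167294221/ 5272211840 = 97.33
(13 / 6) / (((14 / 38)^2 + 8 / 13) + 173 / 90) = 915135 / 1129139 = 0.81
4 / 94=2 / 47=0.04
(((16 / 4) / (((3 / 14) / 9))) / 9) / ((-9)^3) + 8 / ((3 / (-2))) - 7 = -12.36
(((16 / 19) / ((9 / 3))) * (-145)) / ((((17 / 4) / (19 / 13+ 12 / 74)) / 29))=-210182720 / 466089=-450.95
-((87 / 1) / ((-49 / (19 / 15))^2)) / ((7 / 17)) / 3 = -177973 / 3781575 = -0.05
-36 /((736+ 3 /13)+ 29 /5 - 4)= -585 /11993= -0.05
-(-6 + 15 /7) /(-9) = -3 /7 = -0.43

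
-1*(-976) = 976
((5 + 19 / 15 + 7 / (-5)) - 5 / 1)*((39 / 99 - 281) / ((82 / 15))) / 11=9260 / 14883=0.62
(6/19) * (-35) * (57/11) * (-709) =446670/11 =40606.36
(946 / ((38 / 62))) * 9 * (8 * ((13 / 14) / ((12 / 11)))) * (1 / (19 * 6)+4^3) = 15300415273 / 2527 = 6054774.54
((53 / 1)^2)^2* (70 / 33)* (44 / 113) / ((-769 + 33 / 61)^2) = 1027616793035 / 93113103558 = 11.04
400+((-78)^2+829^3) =569729273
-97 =-97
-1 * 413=-413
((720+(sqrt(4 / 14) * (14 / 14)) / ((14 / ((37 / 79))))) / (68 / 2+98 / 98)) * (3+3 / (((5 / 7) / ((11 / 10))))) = 156.76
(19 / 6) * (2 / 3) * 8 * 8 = 1216 / 9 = 135.11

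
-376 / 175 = -2.15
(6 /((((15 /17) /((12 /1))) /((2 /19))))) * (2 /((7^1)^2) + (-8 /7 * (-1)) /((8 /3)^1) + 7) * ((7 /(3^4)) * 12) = 132736 /1995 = 66.53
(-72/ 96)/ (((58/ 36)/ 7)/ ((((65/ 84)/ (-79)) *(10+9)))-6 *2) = 11115/ 196168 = 0.06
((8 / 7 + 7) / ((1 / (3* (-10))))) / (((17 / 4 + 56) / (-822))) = 5622480 / 1687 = 3332.83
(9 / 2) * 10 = 45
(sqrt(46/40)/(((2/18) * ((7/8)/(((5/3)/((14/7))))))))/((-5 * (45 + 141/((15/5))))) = -3 * sqrt(115)/1610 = -0.02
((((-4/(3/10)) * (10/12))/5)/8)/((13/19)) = -95/234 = -0.41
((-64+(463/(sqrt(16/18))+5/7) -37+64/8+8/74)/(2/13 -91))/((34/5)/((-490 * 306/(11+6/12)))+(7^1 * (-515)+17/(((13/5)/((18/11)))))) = -279605125800/990468615953933+28468214775 * sqrt(2)/26769422052809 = 0.00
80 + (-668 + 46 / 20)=-5857 / 10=-585.70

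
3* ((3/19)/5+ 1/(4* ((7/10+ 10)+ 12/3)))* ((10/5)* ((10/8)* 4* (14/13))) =2714/1729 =1.57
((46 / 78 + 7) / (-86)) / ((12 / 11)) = -407 / 5031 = -0.08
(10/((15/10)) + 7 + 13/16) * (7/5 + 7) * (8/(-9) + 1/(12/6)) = -47.30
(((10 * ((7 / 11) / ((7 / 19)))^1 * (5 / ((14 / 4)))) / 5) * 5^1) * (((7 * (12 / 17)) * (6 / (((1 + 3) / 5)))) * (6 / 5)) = 205200 / 187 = 1097.33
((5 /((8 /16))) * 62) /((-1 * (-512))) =1.21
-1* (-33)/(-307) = -33/307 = -0.11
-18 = -18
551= 551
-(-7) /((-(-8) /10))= 35 /4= 8.75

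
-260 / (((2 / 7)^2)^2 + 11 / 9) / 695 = -1123668 / 3691145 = -0.30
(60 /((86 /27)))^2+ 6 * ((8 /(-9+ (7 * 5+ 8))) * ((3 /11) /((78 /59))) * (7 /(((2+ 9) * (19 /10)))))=333442268340 /939438071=354.94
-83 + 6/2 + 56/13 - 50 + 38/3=-4408/39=-113.03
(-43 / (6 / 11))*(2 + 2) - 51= -1099 / 3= -366.33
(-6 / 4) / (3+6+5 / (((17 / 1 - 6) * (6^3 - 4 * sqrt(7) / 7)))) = -533586636 / 3202268431+330 * sqrt(7) / 3202268431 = -0.17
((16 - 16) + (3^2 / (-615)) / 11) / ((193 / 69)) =-0.00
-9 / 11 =-0.82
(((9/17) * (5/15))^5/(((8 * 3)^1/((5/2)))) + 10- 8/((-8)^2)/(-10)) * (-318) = -90415944819/28397140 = -3183.98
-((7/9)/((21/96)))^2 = -1024/81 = -12.64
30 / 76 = 15 / 38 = 0.39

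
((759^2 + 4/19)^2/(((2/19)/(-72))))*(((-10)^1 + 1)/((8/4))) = 19408395673505538/19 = 1021494509131870.42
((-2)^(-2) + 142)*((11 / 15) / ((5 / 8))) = 12518 / 75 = 166.91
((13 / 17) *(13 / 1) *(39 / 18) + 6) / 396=2809 / 40392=0.07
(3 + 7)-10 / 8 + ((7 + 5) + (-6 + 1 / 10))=297 / 20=14.85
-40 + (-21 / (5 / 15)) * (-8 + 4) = 212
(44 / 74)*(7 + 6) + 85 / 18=8293 / 666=12.45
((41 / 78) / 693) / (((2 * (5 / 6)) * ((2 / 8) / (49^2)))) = 4.37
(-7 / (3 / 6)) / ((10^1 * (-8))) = 7 / 40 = 0.18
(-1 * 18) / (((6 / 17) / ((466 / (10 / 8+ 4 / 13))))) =-411944 / 27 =-15257.19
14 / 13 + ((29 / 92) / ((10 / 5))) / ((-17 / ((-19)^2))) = -92305 / 40664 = -2.27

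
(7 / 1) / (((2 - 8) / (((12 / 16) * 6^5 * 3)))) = -20412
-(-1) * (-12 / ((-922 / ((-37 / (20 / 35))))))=-0.84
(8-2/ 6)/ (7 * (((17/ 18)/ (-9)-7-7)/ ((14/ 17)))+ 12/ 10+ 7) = -540/ 7867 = -0.07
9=9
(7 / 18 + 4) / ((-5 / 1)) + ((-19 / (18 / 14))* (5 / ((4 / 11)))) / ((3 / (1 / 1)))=-68.61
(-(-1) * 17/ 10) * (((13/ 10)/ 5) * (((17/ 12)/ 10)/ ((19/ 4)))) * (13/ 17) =2873/ 285000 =0.01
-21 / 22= -0.95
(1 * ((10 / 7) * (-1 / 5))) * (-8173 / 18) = 129.73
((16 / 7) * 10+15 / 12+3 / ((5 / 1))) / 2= 3459 / 280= 12.35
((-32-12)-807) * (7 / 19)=-5957 / 19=-313.53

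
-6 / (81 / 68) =-5.04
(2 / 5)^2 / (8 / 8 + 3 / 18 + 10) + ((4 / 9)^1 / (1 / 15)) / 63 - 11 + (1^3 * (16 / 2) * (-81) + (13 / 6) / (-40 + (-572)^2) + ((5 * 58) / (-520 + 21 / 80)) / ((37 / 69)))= -70095740499767073187 / 106218479468127600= -659.92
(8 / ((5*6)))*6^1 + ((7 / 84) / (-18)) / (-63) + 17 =1265549 / 68040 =18.60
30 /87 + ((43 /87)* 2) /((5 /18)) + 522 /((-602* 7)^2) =5025494113 /1287440210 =3.90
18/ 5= 3.60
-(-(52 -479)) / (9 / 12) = -1708 / 3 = -569.33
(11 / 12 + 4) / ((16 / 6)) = 59 / 32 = 1.84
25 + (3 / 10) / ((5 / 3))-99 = -3691 / 50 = -73.82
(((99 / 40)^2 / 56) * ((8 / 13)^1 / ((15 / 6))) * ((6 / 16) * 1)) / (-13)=-29403 / 37856000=-0.00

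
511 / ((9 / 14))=7154 / 9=794.89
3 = 3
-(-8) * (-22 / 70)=-2.51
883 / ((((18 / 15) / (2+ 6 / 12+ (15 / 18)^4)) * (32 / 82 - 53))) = -699622975 / 16772832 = -41.71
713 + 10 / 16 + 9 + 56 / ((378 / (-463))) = 141271 / 216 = 654.03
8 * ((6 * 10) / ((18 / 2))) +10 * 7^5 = 504370 / 3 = 168123.33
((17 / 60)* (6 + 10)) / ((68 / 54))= 18 / 5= 3.60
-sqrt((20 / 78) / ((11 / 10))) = -10 * sqrt(429) / 429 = -0.48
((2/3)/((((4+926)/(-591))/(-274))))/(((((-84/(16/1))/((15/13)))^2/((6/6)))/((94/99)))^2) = 15262387456000/62505596926773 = 0.24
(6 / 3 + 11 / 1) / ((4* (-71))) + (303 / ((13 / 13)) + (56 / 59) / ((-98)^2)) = 1741171811 / 5747308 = 302.95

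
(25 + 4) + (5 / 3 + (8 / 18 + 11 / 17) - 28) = 575 / 153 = 3.76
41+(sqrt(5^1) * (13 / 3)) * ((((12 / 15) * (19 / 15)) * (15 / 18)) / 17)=494 * sqrt(5) / 2295+41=41.48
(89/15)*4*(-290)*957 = -6586712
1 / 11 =0.09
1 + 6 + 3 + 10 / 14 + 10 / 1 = 145 / 7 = 20.71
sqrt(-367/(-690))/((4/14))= 7 * sqrt(253230)/1380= 2.55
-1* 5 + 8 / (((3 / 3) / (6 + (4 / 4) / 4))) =45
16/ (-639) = -16/ 639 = -0.03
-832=-832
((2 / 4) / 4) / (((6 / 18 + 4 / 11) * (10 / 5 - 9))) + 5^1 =6407 / 1288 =4.97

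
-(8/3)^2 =-64/9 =-7.11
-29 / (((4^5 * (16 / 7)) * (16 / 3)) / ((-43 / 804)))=0.00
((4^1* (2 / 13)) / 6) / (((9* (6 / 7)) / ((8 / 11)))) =112 / 11583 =0.01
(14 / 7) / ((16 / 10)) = 5 / 4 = 1.25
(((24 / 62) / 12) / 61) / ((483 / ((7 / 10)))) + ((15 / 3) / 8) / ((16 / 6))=0.23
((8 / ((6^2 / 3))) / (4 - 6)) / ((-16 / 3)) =1 / 16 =0.06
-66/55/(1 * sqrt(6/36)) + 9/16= 9/16 - 6 * sqrt(6)/5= -2.38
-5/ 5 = -1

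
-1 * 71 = -71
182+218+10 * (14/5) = 428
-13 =-13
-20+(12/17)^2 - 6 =-7370/289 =-25.50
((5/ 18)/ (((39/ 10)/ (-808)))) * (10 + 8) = -40400/ 39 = -1035.90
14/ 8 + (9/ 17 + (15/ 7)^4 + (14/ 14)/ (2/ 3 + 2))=7751761/ 326536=23.74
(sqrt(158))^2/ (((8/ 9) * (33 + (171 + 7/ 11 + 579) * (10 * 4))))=7821/ 1322572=0.01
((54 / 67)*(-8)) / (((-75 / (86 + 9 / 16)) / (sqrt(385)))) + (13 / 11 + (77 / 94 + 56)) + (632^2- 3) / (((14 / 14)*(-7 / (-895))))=2493*sqrt(385) / 335 + 369636595841 / 7238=51069031.88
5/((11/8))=40/11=3.64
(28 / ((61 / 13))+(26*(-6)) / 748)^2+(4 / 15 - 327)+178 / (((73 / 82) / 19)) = 499451199876958 / 142481015655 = 3505.39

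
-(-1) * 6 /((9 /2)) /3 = 4 /9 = 0.44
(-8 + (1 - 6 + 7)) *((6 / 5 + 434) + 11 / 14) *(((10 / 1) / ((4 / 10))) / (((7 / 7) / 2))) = -915570 / 7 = -130795.71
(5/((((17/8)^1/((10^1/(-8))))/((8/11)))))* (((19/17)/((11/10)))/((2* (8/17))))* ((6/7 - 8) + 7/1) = 0.33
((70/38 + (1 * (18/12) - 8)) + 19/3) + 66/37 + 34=158003/4218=37.46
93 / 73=1.27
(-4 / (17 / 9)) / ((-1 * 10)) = 18 / 85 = 0.21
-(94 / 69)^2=-8836 / 4761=-1.86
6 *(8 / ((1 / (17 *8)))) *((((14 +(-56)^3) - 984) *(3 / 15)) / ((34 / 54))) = -1830843648 / 5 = -366168729.60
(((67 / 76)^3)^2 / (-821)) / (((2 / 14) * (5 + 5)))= -633208675183 / 1582066413608960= -0.00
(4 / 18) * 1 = 2 / 9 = 0.22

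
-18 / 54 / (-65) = 1 / 195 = 0.01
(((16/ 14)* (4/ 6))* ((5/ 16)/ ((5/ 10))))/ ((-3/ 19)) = -190/ 63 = -3.02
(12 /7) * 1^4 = 1.71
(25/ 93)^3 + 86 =69190327/ 804357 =86.02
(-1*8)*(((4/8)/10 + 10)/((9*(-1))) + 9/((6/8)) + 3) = -111.07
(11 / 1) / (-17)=-11 / 17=-0.65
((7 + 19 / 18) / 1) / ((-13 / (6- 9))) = 145 / 78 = 1.86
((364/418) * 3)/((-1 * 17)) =-546/3553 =-0.15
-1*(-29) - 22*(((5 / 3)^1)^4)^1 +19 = -9862 / 81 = -121.75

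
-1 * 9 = -9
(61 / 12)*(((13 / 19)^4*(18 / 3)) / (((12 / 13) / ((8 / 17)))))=22648873 / 6646371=3.41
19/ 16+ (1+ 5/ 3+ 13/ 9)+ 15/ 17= 15131/ 2448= 6.18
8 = 8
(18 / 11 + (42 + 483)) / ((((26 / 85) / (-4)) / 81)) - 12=-79771326 / 143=-557841.44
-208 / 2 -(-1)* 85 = -19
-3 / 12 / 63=-1 / 252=-0.00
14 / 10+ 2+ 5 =42 / 5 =8.40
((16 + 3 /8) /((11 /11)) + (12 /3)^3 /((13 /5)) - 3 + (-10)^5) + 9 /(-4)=-10396283 /104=-99964.26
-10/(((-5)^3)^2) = -2/3125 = -0.00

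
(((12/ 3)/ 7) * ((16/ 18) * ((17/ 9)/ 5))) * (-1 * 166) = -90304/ 2835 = -31.85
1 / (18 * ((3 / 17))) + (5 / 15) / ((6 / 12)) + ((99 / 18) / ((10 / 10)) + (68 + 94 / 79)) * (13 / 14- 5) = -18103121 / 59724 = -303.11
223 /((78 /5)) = 1115 /78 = 14.29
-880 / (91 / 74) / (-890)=0.80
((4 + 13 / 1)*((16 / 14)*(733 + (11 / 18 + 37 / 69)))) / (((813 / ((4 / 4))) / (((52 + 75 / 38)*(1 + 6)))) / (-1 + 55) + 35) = 10597371379 / 26033723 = 407.06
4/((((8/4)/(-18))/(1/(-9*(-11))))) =-4/11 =-0.36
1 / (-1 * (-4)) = 1 / 4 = 0.25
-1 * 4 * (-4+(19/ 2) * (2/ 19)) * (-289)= -3468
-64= -64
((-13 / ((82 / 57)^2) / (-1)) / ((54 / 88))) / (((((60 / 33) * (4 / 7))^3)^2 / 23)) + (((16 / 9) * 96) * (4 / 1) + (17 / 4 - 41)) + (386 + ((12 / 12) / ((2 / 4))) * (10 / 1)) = 546030518698897427 / 440664064000000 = 1239.11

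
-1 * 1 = -1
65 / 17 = 3.82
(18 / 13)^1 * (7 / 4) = 63 / 26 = 2.42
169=169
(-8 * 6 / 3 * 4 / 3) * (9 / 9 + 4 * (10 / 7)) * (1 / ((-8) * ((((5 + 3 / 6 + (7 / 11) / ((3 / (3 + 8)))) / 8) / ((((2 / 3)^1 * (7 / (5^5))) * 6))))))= 512 / 3125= 0.16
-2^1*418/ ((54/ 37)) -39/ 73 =-1130071/ 1971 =-573.35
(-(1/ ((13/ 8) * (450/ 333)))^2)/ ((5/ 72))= -1577088/ 528125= -2.99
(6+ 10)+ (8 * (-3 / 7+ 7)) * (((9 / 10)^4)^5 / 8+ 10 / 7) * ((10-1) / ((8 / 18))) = 1552.99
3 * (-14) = -42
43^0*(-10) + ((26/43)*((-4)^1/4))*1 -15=-1101/43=-25.60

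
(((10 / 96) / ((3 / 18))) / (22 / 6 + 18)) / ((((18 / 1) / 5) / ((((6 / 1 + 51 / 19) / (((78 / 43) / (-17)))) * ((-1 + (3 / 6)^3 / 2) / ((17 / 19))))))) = 59125 / 86528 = 0.68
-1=-1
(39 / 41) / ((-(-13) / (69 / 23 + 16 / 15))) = 61 / 205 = 0.30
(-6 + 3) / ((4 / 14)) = -21 / 2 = -10.50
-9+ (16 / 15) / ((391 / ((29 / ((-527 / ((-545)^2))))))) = -33127459 / 618171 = -53.59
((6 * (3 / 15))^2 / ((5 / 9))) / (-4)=-81 / 125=-0.65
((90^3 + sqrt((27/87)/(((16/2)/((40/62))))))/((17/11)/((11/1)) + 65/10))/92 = 363 * sqrt(8990)/132911756 + 44104500/36961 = 1193.27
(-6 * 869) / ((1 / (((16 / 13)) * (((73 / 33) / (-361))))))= 184544 / 4693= 39.32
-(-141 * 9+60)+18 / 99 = 13301 / 11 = 1209.18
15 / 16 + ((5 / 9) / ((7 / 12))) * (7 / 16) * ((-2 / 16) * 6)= 5 / 8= 0.62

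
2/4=0.50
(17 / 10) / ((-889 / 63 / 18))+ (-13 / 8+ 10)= 31529 / 5080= 6.21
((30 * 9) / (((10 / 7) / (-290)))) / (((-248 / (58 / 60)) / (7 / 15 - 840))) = -222404973 / 1240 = -179358.85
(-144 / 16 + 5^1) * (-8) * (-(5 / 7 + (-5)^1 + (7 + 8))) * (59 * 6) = -849600 / 7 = -121371.43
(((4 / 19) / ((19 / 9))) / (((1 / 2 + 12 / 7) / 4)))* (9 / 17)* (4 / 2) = 36288 / 190247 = 0.19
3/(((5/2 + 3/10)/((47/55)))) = 141/154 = 0.92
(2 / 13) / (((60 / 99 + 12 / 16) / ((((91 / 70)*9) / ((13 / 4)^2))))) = 19008 / 151255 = 0.13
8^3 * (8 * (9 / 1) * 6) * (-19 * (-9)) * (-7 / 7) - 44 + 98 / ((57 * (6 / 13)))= -37822504.27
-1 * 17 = -17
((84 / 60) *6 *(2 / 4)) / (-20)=-21 / 100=-0.21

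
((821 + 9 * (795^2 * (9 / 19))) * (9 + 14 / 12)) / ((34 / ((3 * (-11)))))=-8590414426 / 323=-26595710.30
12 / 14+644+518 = 8140 / 7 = 1162.86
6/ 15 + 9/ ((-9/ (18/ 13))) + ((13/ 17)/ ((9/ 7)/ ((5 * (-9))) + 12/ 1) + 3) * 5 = 6636928/ 462995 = 14.33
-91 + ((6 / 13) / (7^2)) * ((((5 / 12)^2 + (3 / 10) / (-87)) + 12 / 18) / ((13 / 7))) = -374614967 / 4116840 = -91.00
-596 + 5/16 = -9531/16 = -595.69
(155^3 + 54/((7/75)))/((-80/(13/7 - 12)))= 370210685/784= 472207.51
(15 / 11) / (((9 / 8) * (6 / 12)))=80 / 33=2.42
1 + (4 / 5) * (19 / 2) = 43 / 5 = 8.60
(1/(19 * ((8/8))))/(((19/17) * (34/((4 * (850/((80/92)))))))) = 1955/361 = 5.42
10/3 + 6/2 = 19/3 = 6.33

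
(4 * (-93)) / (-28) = 93 / 7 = 13.29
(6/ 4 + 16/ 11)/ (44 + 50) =65/ 2068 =0.03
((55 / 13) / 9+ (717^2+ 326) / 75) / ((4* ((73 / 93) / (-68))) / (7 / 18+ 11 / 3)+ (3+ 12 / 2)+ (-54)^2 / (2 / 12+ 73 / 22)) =48638082152 / 5997058587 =8.11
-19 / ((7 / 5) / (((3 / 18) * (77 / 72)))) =-1045 / 432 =-2.42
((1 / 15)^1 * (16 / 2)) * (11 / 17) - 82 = -20822 / 255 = -81.65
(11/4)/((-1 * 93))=-0.03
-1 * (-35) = 35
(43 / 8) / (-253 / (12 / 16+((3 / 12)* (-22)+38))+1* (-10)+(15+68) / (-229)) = -1309651 / 4378856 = -0.30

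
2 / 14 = 1 / 7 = 0.14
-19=-19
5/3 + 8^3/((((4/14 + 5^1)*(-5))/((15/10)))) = -27.39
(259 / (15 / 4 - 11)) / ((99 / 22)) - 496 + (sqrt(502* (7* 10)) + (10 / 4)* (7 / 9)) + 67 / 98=-2137087 / 4263 + 2* sqrt(8785)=-313.85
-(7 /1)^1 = -7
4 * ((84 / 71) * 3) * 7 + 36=9612 / 71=135.38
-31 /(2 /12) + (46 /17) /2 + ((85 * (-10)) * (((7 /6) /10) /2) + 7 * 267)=333493 /204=1634.77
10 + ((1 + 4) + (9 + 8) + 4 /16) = 129 /4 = 32.25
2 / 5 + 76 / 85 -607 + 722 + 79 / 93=185204 / 1581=117.14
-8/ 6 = -4/ 3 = -1.33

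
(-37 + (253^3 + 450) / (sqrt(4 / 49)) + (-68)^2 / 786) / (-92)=-44551669519 / 72312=-616103.41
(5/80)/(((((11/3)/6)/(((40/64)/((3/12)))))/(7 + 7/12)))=1365/704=1.94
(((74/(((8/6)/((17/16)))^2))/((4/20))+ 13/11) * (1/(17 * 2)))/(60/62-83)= -164909429/1947815936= -0.08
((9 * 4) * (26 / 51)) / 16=39 / 34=1.15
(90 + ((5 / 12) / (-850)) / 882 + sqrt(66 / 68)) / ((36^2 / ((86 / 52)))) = 43 * sqrt(1122) / 1145664 + 6963213557 / 60628538880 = 0.12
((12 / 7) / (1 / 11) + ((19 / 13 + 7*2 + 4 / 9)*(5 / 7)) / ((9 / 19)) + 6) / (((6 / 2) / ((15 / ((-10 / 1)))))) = -51431 / 2106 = -24.42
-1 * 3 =-3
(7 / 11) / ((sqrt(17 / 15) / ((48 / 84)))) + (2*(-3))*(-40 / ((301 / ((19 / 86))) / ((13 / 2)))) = 1.49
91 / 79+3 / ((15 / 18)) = 1877 / 395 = 4.75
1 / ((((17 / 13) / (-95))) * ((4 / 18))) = -11115 / 34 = -326.91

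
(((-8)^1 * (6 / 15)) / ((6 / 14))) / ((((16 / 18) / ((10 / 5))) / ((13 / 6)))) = -182 / 5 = -36.40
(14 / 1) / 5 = 14 / 5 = 2.80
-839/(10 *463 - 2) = -839/4628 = -0.18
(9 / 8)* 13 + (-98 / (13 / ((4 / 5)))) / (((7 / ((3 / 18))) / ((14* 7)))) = 0.55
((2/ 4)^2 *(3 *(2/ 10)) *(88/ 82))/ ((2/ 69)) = 2277/ 410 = 5.55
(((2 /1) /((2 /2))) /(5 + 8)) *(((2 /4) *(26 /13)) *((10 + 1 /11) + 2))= 266 /143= 1.86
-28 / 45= -0.62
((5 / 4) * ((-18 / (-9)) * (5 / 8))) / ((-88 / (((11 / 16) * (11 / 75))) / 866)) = -4763 / 3072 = -1.55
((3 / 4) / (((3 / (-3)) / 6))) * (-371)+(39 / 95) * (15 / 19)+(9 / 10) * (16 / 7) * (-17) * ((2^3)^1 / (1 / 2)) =28056807 / 25270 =1110.28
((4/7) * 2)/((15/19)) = 152/105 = 1.45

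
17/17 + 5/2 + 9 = 25/2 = 12.50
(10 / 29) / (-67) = -0.01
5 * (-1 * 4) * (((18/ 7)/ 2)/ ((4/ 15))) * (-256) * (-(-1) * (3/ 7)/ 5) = 103680/ 49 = 2115.92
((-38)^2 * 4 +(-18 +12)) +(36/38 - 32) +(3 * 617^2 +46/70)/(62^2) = 3857429148/639065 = 6036.05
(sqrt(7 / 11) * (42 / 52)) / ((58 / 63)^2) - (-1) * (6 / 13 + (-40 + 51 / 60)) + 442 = 83349 * sqrt(77) / 962104 + 104861 / 260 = 404.07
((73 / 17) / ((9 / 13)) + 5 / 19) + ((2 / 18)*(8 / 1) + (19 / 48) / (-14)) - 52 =-29090027 / 651168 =-44.67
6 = 6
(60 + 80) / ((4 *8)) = 4.38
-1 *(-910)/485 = 182/97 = 1.88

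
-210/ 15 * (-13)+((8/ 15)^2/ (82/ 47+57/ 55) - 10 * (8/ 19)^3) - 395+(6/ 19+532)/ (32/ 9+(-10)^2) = -208.50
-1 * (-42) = 42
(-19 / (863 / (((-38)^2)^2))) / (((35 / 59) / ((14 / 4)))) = -1168718728 / 4315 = -270850.23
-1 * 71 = -71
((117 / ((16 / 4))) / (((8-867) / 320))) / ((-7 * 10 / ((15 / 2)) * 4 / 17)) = 29835 / 6013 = 4.96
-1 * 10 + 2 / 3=-28 / 3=-9.33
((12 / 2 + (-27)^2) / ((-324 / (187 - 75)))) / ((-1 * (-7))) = -980 / 27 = -36.30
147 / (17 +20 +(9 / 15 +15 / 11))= 3.77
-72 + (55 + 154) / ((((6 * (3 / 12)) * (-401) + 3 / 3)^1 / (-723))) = 215742 / 1201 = 179.64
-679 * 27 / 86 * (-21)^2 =-8084853 / 86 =-94009.92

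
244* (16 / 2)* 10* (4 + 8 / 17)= 1483520 / 17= 87265.88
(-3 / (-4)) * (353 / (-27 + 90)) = 353 / 84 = 4.20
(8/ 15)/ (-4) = -2/ 15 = -0.13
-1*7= -7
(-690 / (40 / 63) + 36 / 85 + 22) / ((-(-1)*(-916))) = 361871 / 311440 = 1.16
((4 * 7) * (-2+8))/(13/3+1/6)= 37.33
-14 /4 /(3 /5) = -35 /6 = -5.83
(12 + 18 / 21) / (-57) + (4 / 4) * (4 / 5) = 382 / 665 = 0.57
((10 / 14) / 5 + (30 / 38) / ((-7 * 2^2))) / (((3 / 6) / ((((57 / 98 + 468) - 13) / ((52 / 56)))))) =2723467 / 24206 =112.51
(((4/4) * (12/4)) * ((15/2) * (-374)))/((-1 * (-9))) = -935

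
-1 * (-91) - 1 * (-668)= 759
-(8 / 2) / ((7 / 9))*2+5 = -37 / 7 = -5.29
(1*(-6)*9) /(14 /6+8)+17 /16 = -2065 /496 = -4.16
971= 971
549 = 549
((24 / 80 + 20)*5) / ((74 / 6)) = 609 / 74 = 8.23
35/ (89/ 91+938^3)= 3185/ 75101724241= 0.00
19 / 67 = 0.28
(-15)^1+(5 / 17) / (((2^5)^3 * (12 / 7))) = -100270045 / 6684672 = -15.00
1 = 1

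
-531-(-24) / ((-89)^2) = -4206027 / 7921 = -531.00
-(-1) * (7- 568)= -561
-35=-35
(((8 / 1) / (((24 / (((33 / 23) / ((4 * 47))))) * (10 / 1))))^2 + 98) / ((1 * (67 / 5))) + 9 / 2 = 295973130201 / 25053947840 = 11.81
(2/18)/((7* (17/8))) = 8/1071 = 0.01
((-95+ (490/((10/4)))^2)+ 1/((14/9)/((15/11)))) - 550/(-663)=3912824947/102102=38322.71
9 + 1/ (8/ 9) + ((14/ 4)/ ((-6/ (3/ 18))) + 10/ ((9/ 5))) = 187/ 12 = 15.58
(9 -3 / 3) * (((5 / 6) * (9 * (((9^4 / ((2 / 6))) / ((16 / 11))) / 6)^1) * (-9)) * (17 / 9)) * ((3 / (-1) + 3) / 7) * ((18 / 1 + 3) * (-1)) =0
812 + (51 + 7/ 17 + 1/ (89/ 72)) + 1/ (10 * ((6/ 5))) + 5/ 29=455167625/ 526524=864.48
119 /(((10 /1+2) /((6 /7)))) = 8.50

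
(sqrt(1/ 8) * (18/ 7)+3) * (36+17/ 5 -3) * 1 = 117 * sqrt(2)/ 5+546/ 5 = 142.29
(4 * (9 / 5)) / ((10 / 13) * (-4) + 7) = 156 / 85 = 1.84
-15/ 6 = -5/ 2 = -2.50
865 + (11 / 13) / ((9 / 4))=101249 / 117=865.38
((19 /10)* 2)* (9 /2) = 171 /10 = 17.10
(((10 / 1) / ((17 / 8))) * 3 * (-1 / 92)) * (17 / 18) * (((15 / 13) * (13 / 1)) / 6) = -25 / 69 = -0.36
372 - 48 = 324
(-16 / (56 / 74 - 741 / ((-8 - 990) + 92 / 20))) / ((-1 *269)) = 2940464 / 74287309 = 0.04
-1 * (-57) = 57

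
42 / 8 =21 / 4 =5.25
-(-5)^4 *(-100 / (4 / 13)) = 203125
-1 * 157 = -157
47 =47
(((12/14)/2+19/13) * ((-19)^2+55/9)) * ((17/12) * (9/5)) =345032/195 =1769.39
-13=-13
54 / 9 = 6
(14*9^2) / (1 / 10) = 11340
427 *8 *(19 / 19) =3416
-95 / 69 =-1.38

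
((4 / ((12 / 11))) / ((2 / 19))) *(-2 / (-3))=209 / 9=23.22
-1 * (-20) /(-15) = -1.33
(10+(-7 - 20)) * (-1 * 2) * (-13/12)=-221/6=-36.83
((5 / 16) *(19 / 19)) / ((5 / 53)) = 53 / 16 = 3.31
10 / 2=5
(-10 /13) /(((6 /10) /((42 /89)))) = -0.61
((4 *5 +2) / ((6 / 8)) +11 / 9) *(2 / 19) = 550 / 171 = 3.22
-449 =-449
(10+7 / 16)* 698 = 58283 / 8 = 7285.38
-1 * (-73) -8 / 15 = 1087 / 15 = 72.47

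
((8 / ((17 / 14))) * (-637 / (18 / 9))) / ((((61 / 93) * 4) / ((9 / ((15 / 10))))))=-4976244 / 1037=-4798.69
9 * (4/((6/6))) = 36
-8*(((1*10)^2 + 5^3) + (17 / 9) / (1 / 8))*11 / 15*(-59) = 11219912 / 135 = 83110.46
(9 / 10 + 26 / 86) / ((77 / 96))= 2256 / 1505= 1.50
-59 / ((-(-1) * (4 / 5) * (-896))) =295 / 3584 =0.08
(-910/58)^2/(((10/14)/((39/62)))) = 11303565/52142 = 216.78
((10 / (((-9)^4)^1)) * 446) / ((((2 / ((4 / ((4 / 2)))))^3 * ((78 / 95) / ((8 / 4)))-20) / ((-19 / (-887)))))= -0.00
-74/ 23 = -3.22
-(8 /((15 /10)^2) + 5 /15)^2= -1225 /81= -15.12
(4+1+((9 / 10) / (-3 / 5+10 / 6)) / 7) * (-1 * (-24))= 3441 / 28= 122.89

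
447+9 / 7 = 3138 / 7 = 448.29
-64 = -64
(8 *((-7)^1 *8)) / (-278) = 224 / 139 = 1.61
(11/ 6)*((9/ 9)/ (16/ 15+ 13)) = 55/ 422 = 0.13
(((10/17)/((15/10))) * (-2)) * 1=-40/51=-0.78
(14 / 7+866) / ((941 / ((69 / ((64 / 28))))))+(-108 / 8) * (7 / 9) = 65289 / 3764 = 17.35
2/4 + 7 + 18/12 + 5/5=10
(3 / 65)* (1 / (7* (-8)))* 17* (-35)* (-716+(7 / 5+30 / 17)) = -181773 / 520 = -349.56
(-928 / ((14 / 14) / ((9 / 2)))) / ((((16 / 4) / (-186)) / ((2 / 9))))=43152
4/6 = 2/3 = 0.67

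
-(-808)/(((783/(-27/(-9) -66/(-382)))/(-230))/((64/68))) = -600634880/847467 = -708.74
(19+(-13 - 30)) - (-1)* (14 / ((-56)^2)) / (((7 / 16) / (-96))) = -1224 / 49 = -24.98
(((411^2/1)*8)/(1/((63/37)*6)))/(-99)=-56757456/407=-139453.21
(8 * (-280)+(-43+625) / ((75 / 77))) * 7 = -287434 / 25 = -11497.36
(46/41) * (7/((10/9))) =7.07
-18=-18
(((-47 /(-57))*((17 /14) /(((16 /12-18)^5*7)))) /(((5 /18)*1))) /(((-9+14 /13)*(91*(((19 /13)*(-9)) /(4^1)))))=-0.00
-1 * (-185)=185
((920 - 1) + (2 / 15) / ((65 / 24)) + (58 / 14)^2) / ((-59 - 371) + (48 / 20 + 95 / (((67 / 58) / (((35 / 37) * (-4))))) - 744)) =-18479933568 / 29268528835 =-0.63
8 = 8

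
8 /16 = 1 /2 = 0.50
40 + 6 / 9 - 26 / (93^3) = 32710492 / 804357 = 40.67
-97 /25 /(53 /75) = -5.49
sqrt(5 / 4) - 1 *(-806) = sqrt(5) / 2 + 806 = 807.12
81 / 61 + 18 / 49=5067 / 2989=1.70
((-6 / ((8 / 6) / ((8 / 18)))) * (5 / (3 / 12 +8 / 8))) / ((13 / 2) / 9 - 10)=144 / 167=0.86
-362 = -362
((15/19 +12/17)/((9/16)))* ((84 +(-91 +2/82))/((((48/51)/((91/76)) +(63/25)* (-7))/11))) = 152370400/12589419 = 12.10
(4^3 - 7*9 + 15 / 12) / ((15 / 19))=57 / 20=2.85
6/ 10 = 3/ 5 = 0.60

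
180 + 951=1131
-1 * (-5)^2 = -25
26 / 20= 13 / 10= 1.30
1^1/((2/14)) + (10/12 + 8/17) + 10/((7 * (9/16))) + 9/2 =16433/1071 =15.34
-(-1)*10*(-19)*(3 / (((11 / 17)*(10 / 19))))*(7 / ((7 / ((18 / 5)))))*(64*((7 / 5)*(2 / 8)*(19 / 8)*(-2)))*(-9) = -1586733624 / 275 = -5769940.45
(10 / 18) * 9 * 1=5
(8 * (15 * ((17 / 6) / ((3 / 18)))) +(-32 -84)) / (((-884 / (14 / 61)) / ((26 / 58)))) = -6734 / 30073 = -0.22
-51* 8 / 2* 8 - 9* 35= -1947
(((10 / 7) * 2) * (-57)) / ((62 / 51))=-29070 / 217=-133.96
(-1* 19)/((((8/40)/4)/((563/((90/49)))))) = -1048306/9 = -116478.44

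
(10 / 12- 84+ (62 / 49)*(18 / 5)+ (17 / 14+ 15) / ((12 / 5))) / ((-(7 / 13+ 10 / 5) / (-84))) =-2377.77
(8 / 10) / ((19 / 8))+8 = 792 / 95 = 8.34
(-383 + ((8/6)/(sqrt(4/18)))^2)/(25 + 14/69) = -25875/1739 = -14.88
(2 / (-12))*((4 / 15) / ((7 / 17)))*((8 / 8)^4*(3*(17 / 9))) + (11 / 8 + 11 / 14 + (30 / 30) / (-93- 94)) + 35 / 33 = 525971 / 201960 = 2.60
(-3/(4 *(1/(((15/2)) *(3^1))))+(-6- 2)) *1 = -199/8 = -24.88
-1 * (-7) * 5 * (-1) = -35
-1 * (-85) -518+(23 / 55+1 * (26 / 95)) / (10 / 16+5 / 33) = -8415323 / 19475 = -432.11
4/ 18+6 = 6.22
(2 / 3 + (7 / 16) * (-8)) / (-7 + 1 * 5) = 17 / 12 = 1.42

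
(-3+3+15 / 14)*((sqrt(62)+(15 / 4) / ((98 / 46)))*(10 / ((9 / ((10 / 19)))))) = 6.04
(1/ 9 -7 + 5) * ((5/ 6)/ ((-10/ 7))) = 119/ 108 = 1.10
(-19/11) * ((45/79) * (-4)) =3420/869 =3.94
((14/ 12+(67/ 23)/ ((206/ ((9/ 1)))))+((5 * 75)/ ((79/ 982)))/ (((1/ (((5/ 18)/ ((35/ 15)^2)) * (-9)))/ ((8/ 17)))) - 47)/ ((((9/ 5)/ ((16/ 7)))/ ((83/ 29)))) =-3269959500733840/ 854470267623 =-3826.89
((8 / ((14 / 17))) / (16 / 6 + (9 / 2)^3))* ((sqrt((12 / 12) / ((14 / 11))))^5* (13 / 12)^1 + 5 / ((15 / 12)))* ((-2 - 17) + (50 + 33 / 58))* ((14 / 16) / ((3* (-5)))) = -249016 / 326395 - 48962771* sqrt(154) / 5373767280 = -0.88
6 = 6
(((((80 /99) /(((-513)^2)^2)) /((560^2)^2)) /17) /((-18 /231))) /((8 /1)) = -1 /89323598268302598144000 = -0.00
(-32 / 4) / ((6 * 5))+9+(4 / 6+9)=92 / 5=18.40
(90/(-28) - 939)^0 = 1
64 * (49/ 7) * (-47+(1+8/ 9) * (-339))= -923776/ 3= -307925.33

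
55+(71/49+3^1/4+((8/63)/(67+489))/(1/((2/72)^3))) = 81793572559/1429983072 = 57.20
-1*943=-943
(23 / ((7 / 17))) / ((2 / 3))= 1173 / 14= 83.79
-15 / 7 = -2.14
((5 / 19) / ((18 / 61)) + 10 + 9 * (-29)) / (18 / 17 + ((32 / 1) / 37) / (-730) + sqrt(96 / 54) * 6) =-19638012145 / 711188316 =-27.61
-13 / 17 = -0.76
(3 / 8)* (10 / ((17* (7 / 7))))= 15 / 68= 0.22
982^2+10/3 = 2892982/3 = 964327.33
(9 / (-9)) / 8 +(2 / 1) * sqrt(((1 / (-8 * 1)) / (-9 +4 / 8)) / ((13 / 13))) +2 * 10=sqrt(17) / 17 +159 / 8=20.12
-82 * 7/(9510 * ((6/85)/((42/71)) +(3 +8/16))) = -68306/4095957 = -0.02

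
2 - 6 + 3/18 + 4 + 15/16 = 53/48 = 1.10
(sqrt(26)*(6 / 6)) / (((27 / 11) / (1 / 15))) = 11*sqrt(26) / 405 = 0.14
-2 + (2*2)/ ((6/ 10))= 14/ 3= 4.67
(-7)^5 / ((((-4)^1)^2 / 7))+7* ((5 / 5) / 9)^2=-9529457 / 1296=-7352.98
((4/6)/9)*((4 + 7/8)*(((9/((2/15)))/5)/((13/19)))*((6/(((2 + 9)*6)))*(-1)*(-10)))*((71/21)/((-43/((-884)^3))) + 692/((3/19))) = 351847620.32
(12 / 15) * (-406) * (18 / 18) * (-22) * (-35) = -250096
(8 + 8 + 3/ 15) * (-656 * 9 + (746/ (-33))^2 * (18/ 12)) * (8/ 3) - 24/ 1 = -134286888/ 605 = -221961.80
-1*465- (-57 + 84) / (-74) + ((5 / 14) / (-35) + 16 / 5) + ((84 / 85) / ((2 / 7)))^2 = -5887729422 / 13098925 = -449.48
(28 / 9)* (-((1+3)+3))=-21.78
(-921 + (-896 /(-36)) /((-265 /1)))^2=4825969782481 /5688225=848414.01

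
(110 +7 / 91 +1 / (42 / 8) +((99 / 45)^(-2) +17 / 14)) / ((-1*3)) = -37.23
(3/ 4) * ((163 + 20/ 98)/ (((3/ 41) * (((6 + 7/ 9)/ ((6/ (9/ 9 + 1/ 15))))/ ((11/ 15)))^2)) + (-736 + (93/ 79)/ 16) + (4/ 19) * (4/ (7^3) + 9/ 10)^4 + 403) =4577025014424435556013637/ 12369063670729027360000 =370.04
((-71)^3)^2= 128100283921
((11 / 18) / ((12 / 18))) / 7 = 11 / 84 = 0.13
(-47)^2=2209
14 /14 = 1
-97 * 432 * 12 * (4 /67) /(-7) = 2011392 /469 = 4288.68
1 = 1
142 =142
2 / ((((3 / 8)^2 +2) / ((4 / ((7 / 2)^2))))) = 2048 / 6713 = 0.31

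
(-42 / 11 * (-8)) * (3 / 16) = 5.73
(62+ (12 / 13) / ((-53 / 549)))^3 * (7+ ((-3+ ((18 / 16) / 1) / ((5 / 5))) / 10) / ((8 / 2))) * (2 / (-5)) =-524691349791625 / 1308331076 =-401038.67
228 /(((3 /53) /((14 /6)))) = 28196 /3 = 9398.67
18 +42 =60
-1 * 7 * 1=-7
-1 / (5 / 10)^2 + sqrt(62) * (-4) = -4 * sqrt(62) - 4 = -35.50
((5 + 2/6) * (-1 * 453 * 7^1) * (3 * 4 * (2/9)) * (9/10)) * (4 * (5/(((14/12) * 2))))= -347904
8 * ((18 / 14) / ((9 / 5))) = 40 / 7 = 5.71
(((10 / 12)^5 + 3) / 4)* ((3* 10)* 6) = 132265 / 864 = 153.08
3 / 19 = 0.16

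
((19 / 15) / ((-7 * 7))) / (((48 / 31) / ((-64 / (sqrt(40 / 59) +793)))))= 110230172 / 81810022455- 4712 * sqrt(590) / 81810022455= 0.00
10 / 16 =0.62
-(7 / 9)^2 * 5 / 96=-245 / 7776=-0.03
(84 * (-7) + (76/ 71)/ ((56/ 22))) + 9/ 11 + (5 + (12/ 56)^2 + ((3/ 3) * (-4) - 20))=-92720487/ 153076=-605.72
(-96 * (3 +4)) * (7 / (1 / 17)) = -79968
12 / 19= 0.63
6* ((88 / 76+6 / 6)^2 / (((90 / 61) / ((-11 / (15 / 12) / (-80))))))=1127951 / 541500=2.08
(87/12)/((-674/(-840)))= 3045/337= 9.04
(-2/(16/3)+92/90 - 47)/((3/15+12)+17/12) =-16687/4902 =-3.40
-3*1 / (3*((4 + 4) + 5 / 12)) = -12 / 101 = -0.12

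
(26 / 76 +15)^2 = 339889 / 1444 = 235.38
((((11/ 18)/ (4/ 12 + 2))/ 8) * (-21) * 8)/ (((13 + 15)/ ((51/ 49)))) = -561/ 2744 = -0.20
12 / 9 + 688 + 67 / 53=109805 / 159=690.60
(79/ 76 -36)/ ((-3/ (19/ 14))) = 2657/ 168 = 15.82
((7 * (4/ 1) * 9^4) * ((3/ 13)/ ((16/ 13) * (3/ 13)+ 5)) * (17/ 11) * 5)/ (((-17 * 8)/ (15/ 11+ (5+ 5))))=-1119470625/ 216106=-5180.19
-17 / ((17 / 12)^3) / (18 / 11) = -1056 / 289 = -3.65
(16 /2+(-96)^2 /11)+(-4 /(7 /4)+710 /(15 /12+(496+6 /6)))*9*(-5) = 135744064 /153461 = 884.55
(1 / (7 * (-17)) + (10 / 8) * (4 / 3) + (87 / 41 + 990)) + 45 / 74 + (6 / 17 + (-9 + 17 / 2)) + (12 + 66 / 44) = 1091522857 / 1083138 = 1007.74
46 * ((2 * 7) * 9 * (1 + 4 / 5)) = 52164 / 5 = 10432.80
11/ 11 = 1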